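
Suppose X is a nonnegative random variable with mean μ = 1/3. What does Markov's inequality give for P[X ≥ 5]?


μ = E[X] = 1/3, a = 5.
Markov: P[X ≥ 5] ≤ μ/a = (1/3)/5 = 1/15.
Numerically: ≈ 0.066667.
(Since a = 5 > μ = 0.333333, the bound 1/15 is < 1 and informative.)

P[X ≥ 5] ≤ 1/15 ≈ 0.066667.


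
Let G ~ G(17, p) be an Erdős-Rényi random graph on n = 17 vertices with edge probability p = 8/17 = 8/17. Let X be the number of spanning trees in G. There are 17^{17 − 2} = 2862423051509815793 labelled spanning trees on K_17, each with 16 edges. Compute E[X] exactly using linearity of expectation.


K_17 has 17^{17 − 2} = 2862423051509815793 labelled spanning trees.
For each such spanning tree H, let X_H = 1 if all 16 edges of H are present in G. Then P[X_H = 1] = p^{16} = (8/17)^{16} = 281474976710656/48661191875666868481.
By linearity: E[X] = Σ_H E[X_H] = 2862423051509815793 · p^{16} = 2862423051509815793 · 281474976710656/48661191875666868481 = 281474976710656/17.
Numerically: E[X] ≈ 1.65574e+13.

E[X] = 2862423051509815793 · (8/17)^{16} = 281474976710656/17 ≈ 1.65574e+13.


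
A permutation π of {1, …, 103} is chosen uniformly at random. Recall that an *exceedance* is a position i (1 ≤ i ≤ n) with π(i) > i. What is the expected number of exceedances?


Write X = Σ_{i=1}^{103} X_i, where X_i = 1_{π(i) > i}.
For each fixed i, π(i) is uniform over {1, …, 103} (marginal of a uniform permutation), so P[π(i) > i] = (n − i)/n. Summing: Σ_{i=1}^{103} (n − i)/n = (0 + 1 + … + 102)/103 = 103(103 − 1)/(2·103) = (103 − 1)/2.
Hence E[X] = Σ_{i=1}^{103} (103 − i)/103 = 51 ≈ 51.000000.

E[X] = 51 = 51.000000.


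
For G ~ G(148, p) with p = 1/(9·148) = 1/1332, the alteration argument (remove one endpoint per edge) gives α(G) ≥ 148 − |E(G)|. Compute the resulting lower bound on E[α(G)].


E[|E(G)|] = C(148, 2)·p = 10878 · (1/1332) = 49/6.
E[α(G)] ≥ n − E[|E(G)|] = 148 − 49/6 = 839/6.
Numerically: ≈ 139.833333.
(This is only a lower bound; the true E[α(G)] may be larger.)

E[α(G)] ≥ 839/6 ≈ 139.833333.


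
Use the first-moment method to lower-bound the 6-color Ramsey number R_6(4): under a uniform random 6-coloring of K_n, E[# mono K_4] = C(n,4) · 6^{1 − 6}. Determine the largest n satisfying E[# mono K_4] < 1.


We need C(n, 4) · 6^{1 − 6} < 1, i.e. C(n, 4) < 6^{6 − 1} = 7776.
Check values of n near the boundary:
  n = 16: C(16, 4) = 1820; 1820 < 7776? YES
  n = 17: C(17, 4) = 2380; 2380 < 7776? YES
  n = 18: C(18, 4) = 3060; 3060 < 7776? YES
  n = 19: C(19, 4) = 3876; 3876 < 7776? YES
  n = 20: C(20, 4) = 4845; 4845 < 7776? YES
  n = 21: C(21, 4) = 5985; 5985 < 7776? YES
  n = 22: C(22, 4) = 7315; 7315 < 7776? YES
  n = 23: C(23, 4) = 8855; 8855 < 7776? NO
  n = 24: C(24, 4) = 10626; 10626 < 7776? NO
The largest n with C(n, 4) < 7776 is n = 22 (where E[X] = 7315/7776 ≈ 0.94072). Hence R_6(4) > 22, i.e. R_6(4) ≥ 23.

Largest n = 22; hence R_6(4) > 22.


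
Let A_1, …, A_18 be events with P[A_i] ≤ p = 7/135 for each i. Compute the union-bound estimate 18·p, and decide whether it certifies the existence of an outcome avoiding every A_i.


Union bound: P[∪_{i=1}^{18} A_i] ≤ Σ_i P[A_i] ≤ 18·p = 18·(7/135) = 14/15.
Numerically: 14/15 ≈ 0.933.
Is 14/15 < 1? YES.
Since P[∪ A_i] ≤ 14/15 < 1, the complement has P[∩ A_i^c] ≥ 1 − 14/15 = 1/15 > 0, so some outcome avoids every A_i.

18·p = 14/15 ≈ 0.933; existence CERTIFIED by the union bound.


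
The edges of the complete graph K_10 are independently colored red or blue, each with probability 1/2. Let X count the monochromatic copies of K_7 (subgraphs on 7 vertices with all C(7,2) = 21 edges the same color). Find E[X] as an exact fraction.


Let X = Σ_S X_S over the C(10, 7) = 120 subsets S of size 7, where X_S = 1 if the K_7 on S is monochromatic.
For a fixed S, the K_7 on S has C(7, 2) = 21 edges. P[all 21 edges red] = (1/2)^21, and likewise for blue, so P[monochromatic] = 2·(1/2)^21 = 2^{1 − 21} = 1/1048576.
Summing: E[X] = C(10, 7) · 2^{1 − 21} = 120 · 1/1048576 = 15/131072.
Numerically: E[X] ≈ 0.00011.

E[X] = C(10,7)·2^(1−C(7,2)) = 15/131072 ≈ 0.00011.


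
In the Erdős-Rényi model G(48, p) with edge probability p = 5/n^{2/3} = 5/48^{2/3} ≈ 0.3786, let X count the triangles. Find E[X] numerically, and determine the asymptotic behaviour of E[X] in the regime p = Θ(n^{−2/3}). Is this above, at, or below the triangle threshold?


Number of potential triangles: C(48, 3) = 17296.
Each occurs with probability p³ ≈ (0.3786)³ ≈ 5.425347e-02.
By linearity: E[X] = C(48, 3)·p³ ≈ 17296 · 5.425347e-02 ≈ 938.3681.
Since α = 2/3 < 1, p = c/n^{2/3} ≫ 1/n is above the triangle threshold p ~ 1/n. Asymptotically E[X] ~ (c³/6)·n^{3(1−α)} = (5³/6)·n^{1} → ∞; triangles are abundant w.h.p.

E[X] ≈ 938.3681; in regime p = Θ(1/n^{2/3}) E[X] diverges (above the triangle threshold p ~ 1/n).


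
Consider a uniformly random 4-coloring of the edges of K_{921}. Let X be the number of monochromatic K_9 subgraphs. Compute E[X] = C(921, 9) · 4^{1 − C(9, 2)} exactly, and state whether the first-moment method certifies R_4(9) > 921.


E[X] = C(921, 9) · 4^{1 − 36} = 1263413444025789313455 · 4^{−35} = 1263413444025789313455/1180591620717411303424.
As a reduced fraction: E[X] = 1263413444025789313455/1180591620717411303424 ≈ 1.0701528.
Is E[X] < 1? NO.
Since E[X] ≥ 1, the first-moment bound is inconclusive at n = 921; it does NOT by itself certify R_4(9) > 921.

E[X] = 1263413444025789313455/1180591620717411303424 ≈ 1.0701528; E[X] ≥ 1; first-moment method inconclusive here.


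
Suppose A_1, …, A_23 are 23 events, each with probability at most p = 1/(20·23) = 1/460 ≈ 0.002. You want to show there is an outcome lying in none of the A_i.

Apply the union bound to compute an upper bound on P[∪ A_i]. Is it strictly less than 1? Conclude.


Union bound: P[∪_{i=1}^{23} A_i] ≤ Σ_i P[A_i] ≤ 23·p = 23·(1/460) = 1/20.
Numerically: 1/20 ≈ 0.050.
Is 1/20 < 1? YES.
Since P[∪ A_i] ≤ 1/20 < 1, the complement has P[∩ A_i^c] ≥ 1 − 1/20 = 19/20 > 0, so some outcome avoids every A_i.

23·p = 1/20 ≈ 0.050; existence CERTIFIED by the union bound.


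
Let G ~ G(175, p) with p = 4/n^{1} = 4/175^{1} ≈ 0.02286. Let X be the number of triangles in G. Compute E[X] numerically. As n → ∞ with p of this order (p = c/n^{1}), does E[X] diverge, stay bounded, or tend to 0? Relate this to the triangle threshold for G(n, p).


Number of potential triangles: C(175, 3) = 877975.
Each occurs with probability p³ ≈ (0.02286)³ ≈ 1.194169e-05.
By linearity: E[X] = C(175, 3)·p³ ≈ 877975 · 1.194169e-05 ≈ 10.4845.
Here α = 1, so p = 4/n is exactly at the triangle threshold p ~ 1/n. Asymptotically E[X] → c³/6 = 4³/6 = 32/3 ≈ 10.6667, a bounded constant. In this regime the triangle count is asymptotically Poisson(c³/6).

E[X] ≈ 10.4845; in regime p = Θ(1/n^{1}) E[X] stays bounded (at the triangle threshold p ~ 1/n).


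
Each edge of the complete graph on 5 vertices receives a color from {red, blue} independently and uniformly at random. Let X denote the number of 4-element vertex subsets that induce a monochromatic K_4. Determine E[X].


Let X = Σ_S X_S over the C(5, 4) = 5 subsets S of size 4, where X_S = 1 if the K_4 on S is monochromatic.
For a fixed S, the K_4 on S has C(4, 2) = 6 edges. P[all 6 edges red] = (1/2)^6, and likewise for blue, so P[monochromatic] = 2·(1/2)^6 = 2^{1 − 6} = 1/32.
By linearity: E[X] = C(5, 4) · 2^{1 − 6} = 5 · 1/32 = 5/32.
Numerically: E[X] ≈ 0.156250.

E[X] = C(5,4)·2^(1−C(4,2)) = 5/32 ≈ 0.156250.


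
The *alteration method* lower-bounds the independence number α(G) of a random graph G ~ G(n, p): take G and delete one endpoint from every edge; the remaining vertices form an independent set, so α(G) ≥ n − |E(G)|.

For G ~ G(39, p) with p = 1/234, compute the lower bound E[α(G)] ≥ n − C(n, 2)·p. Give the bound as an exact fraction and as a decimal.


E[|E(G)|] = C(39, 2)·p = 741 · (1/234) = 19/6.
E[α(G)] ≥ n − E[|E(G)|] = 39 − 19/6 = 215/6.
Numerically: ≈ 35.833.
(This is only a lower bound; the true E[α(G)] may be larger.)

E[α(G)] ≥ 215/6 ≈ 35.833.


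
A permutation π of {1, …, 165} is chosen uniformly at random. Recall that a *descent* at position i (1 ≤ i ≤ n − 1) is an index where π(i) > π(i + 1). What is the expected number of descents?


Write X = Σ X_I over i = 1, …, 164, with X_I the indicator of one descent.
There are 164 indicators.
For each fixed i, the pair (π(i), π(i+1)) is a uniformly random ordered pair of distinct values from {1, …, 165}; by symmetry P[π(i) > π(i+1)] = 1/2.
By linearity: E[X] = 164 · (1/2) = (165 − 1) · (1/2) = 82 ≈ 82.0000.

E[X] = 82 = 82.0000.


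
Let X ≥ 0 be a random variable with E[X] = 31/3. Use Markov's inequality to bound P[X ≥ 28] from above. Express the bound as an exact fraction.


μ = E[X] = 31/3, a = 28.
Markov: P[X ≥ 28] ≤ μ/a = (31/3)/28 = 31/84.
Numerically: ≈ 0.369048.
(Since a = 28 > μ = 10.333333, the bound 31/84 is < 1 and informative.)

P[X ≥ 28] ≤ 31/84 ≈ 0.369048.


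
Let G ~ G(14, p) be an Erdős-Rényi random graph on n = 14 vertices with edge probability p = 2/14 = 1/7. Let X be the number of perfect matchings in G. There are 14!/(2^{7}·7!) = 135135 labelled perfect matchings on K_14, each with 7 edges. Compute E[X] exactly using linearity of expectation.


K_14 has 14!/(2^{7}·7!) = 135135 labelled perfect matchings.
For each such perfect matching H, let X_H = 1 if all 7 edges of H are present in G. Then P[X_H = 1] = p^{7} = (1/7)^{7} = 1/823543.
By linearity of expectation: E[X] = Σ_H E[X_H] = 135135 · p^{7} = 135135 · 1/823543 = 19305/117649.
Numerically: E[X] ≈ 0.164.

E[X] = 135135 · (1/7)^{7} = 19305/117649 ≈ 0.164.


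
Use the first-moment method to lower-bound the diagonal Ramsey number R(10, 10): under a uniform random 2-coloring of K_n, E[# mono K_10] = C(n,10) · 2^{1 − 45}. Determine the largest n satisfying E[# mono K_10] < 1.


We need C(n, 10) · 2^{1 − 45} < 1, i.e. C(n, 10) < 2^{45 − 1} = 17592186044416.
Check values of n near the boundary:
  n = 95: C(95, 10) = 10104934117421; 10104934117421 < 17592186044416? YES
  n = 96: C(96, 10) = 11279926456656; 11279926456656 < 17592186044416? YES
  n = 97: C(97, 10) = 12576469727536; 12576469727536 < 17592186044416? YES
  n = 98: C(98, 10) = 14005614014756; 14005614014756 < 17592186044416? YES
  n = 99: C(99, 10) = 15579278510796; 15579278510796 < 17592186044416? YES
  n = 100: C(100, 10) = 17310309456440; 17310309456440 < 17592186044416? YES
  n = 101: C(101, 10) = 19212541264840; 19212541264840 < 17592186044416? NO
  n = 102: C(102, 10) = 21300860967540; 21300860967540 < 17592186044416? NO
  n = 103: C(103, 10) = 23591276125340; 23591276125340 < 17592186044416? NO
The largest n with C(n, 10) < 17592186044416 is n = 100 (where E[X] = 2163788682055/2199023255552 ≈ 0.984). Hence R(10, 10) > 100, i.e. R(10, 10) ≥ 101.

Largest n = 100; hence R(10, 10) > 100.


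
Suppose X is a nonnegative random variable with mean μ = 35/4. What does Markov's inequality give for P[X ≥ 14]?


μ = E[X] = 35/4, a = 14.
Markov: P[X ≥ 14] ≤ μ/a = (35/4)/14 = 5/8.
Numerically: ≈ 0.62500.
(Since a = 14 > μ = 8.75000, the bound 5/8 is < 1 and informative.)

P[X ≥ 14] ≤ 5/8 ≈ 0.62500.


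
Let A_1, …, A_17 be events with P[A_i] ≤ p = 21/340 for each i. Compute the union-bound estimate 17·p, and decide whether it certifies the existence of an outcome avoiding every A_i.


Union bound: P[∪_{i=1}^{17} A_i] ≤ Σ_i P[A_i] ≤ 17·p = 17·(21/340) = 21/20.
Numerically: 21/20 ≈ 1.0500.
Is 21/20 < 1? NO.
Since the bound 21/20 is ≥ 1, the union bound is uninformative here; it does NOT by itself certify existence.

17·p = 21/20 ≈ 1.0500; existence NOT certified by the union bound.


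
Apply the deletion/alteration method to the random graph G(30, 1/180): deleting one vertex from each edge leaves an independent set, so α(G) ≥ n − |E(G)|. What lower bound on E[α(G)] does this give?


E[|E(G)|] = C(30, 2)·p = 435 · (1/180) = 29/12.
E[α(G)] ≥ n − E[|E(G)|] = 30 − 29/12 = 331/12.
Numerically: ≈ 27.583333.
(This is only a lower bound; the true E[α(G)] may be larger.)

E[α(G)] ≥ 331/12 ≈ 27.583333.


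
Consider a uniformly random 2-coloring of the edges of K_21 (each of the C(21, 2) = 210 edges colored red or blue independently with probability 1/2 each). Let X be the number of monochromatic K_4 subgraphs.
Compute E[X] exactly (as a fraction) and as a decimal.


Let X = Σ_S X_S over the C(21, 4) = 5985 subsets S of size 4, where X_S = 1 if the K_4 on S is monochromatic.
For a fixed S, the K_4 on S has C(4, 2) = 6 edges. P[all 6 edges red] = (1/2)^6, and likewise for blue, so P[monochromatic] = 2·(1/2)^6 = 2^{1 − 6} = 1/32.
By linearity of expectation: E[X] = C(21, 4) · 2^{1 − 6} = 5985 · 1/32 = 5985/32.
Numerically: E[X] ≈ 187.0312.

E[X] = C(21,4)·2^(1−C(4,2)) = 5985/32 ≈ 187.0312.


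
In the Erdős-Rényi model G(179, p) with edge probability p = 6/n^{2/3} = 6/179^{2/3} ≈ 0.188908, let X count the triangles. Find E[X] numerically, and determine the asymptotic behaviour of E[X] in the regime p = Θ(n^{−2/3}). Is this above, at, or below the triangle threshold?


Number of potential triangles: C(179, 3) = 939929.
Each occurs with probability p³ ≈ (0.188908)³ ≈ 6.74136263e-03.
By linearity: E[X] = C(179, 3)·p³ ≈ 939929 · 6.74136263e-03 ≈ 6336.402235.
Since α = 2/3 < 1, p = c/n^{2/3} ≫ 1/n is above the triangle threshold p ~ 1/n. Asymptotically E[X] ~ (c³/6)·n^{3(1−α)} = (6³/6)·n^{1} → ∞; triangles are abundant w.h.p.

E[X] ≈ 6336.402235; in regime p = Θ(1/n^{2/3}) E[X] diverges (above the triangle threshold p ~ 1/n).


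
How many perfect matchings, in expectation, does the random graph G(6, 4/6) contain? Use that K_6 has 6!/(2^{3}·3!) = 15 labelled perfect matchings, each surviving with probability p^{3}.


K_6 has 6!/(2^{3}·3!) = 15 labelled perfect matchings.
For each such perfect matching H, let X_H = 1 if all 3 edges of H are present in G. Then P[X_H = 1] = p^{3} = (2/3)^{3} = 8/27.
Summing the indicators: E[X] = Σ_H E[X_H] = 15 · p^{3} = 15 · 8/27 = 40/9.
Numerically: E[X] ≈ 4.4444.

E[X] = 15 · (2/3)^{3} = 40/9 ≈ 4.4444.


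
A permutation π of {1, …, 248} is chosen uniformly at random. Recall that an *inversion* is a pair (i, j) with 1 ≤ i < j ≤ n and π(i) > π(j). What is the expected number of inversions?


Write X = Σ X_I over the C(248, 2) = 30628 pairs i < j, with X_I the indicator of one inversion.
There are 30628 indicators.
For each fixed pair i < j, the values π(i) and π(j) are two distinct elements of {1, …, 248} in uniformly random order; by symmetry P[π(i) > π(j)] = 1/2.
By linearity: E[X] = 30628 · (1/2) = C(248, 2) · (1/2) = 30628/2 = 15314 ≈ 15314.00000.

E[X] = 15314 = 15314.00000.


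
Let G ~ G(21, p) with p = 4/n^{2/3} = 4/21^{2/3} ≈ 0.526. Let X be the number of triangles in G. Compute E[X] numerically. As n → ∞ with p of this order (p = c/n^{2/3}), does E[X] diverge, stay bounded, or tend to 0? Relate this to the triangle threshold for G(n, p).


Number of potential triangles: C(21, 3) = 1330.
Each occurs with probability p³ ≈ (0.526)³ ≈ 1.45125e-01.
By linearity: E[X] = C(21, 3)·p³ ≈ 1330 · 1.45125e-01 ≈ 193.016.
Since α = 2/3 < 1, p = c/n^{2/3} ≫ 1/n is above the triangle threshold p ~ 1/n. Asymptotically E[X] ~ (c³/6)·n^{3(1−α)} = (4³/6)·n^{1} → ∞; triangles are abundant w.h.p.

E[X] ≈ 193.016; in regime p = Θ(1/n^{2/3}) E[X] diverges (above the triangle threshold p ~ 1/n).


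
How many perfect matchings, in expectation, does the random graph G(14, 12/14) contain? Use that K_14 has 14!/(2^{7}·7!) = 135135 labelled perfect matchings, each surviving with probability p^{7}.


K_14 has 14!/(2^{7}·7!) = 135135 labelled perfect matchings.
For each such perfect matching H, let X_H = 1 if all 7 edges of H are present in G. Then P[X_H = 1] = p^{7} = (6/7)^{7} = 279936/823543.
By linearity of expectation: E[X] = Σ_H E[X_H] = 135135 · p^{7} = 135135 · 279936/823543 = 5404164480/117649.
Numerically: E[X] ≈ 45935.

E[X] = 135135 · (6/7)^{7} = 5404164480/117649 ≈ 45935.


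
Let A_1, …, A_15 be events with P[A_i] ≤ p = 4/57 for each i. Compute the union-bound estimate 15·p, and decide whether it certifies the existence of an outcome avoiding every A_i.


Union bound: P[∪_{i=1}^{15} A_i] ≤ Σ_i P[A_i] ≤ 15·p = 15·(4/57) = 20/19.
Numerically: 20/19 ≈ 1.0526.
Is 20/19 < 1? NO.
Since the bound 20/19 is ≥ 1, the union bound is uninformative here; it does NOT by itself certify existence.

15·p = 20/19 ≈ 1.0526; existence NOT certified by the union bound.


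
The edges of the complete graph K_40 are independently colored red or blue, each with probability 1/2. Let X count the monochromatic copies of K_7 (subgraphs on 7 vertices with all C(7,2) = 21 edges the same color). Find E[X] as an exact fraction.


Let X = Σ_S X_S over the C(40, 7) = 18643560 subsets S of size 7, where X_S = 1 if the K_7 on S is monochromatic.
For a fixed S, the K_7 on S has C(7, 2) = 21 edges. P[all 21 edges red] = (1/2)^21, and likewise for blue, so P[monochromatic] = 2·(1/2)^21 = 2^{1 − 21} = 1/1048576.
Summing: E[X] = C(40, 7) · 2^{1 − 21} = 18643560 · 1/1048576 = 2330445/131072.
Numerically: E[X] ≈ 17.779884.

E[X] = C(40,7)·2^(1−C(7,2)) = 2330445/131072 ≈ 17.779884.


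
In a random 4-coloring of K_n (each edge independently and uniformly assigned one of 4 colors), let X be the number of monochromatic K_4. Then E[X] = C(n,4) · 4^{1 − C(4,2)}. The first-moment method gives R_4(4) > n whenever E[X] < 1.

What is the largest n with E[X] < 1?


We need C(n, 4) · 4^{1 − 6} < 1, i.e. C(n, 4) < 4^{6 − 1} = 1024.
Check values of n near the boundary:
  n = 10: C(10, 4) = 210; 210 < 1024? YES
  n = 11: C(11, 4) = 330; 330 < 1024? YES
  n = 12: C(12, 4) = 495; 495 < 1024? YES
  n = 13: C(13, 4) = 715; 715 < 1024? YES
  n = 14: C(14, 4) = 1001; 1001 < 1024? YES
  n = 15: C(15, 4) = 1365; 1365 < 1024? NO
  n = 16: C(16, 4) = 1820; 1820 < 1024? NO
  n = 17: C(17, 4) = 2380; 2380 < 1024? NO
The largest n with C(n, 4) < 1024 is n = 14 (where E[X] = 1001/1024 ≈ 0.977539). Hence R_4(4) > 14, i.e. R_4(4) ≥ 15.

Largest n = 14; hence R_4(4) > 14.


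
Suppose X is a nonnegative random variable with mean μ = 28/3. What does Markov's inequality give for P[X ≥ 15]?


μ = E[X] = 28/3, a = 15.
Markov: P[X ≥ 15] ≤ μ/a = (28/3)/15 = 28/45.
Numerically: ≈ 0.622222.
(Since a = 15 > μ = 9.333333, the bound 28/45 is < 1 and informative.)

P[X ≥ 15] ≤ 28/45 ≈ 0.622222.


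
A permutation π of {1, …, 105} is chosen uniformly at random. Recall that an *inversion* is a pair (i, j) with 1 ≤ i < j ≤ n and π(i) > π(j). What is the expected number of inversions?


Write X = Σ X_I over the C(105, 2) = 5460 pairs i < j, with X_I the indicator of one inversion.
There are 5460 indicators.
For each fixed pair i < j, the values π(i) and π(j) are two distinct elements of {1, …, 105} in uniformly random order; by symmetry P[π(i) > π(j)] = 1/2.
By linearity: E[X] = 5460 · (1/2) = C(105, 2) · (1/2) = 5460/2 = 2730 ≈ 2730.000.

E[X] = 2730 = 2730.000.


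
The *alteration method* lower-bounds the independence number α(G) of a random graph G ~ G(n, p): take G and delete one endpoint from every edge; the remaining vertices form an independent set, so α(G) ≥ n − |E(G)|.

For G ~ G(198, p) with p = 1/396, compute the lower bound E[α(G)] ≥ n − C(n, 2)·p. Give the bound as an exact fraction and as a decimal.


E[|E(G)|] = C(198, 2)·p = 19503 · (1/396) = 197/4.
E[α(G)] ≥ n − E[|E(G)|] = 198 − 197/4 = 595/4.
Numerically: ≈ 148.7500.
(This is only a lower bound; the true E[α(G)] may be larger.)

E[α(G)] ≥ 595/4 ≈ 148.7500.


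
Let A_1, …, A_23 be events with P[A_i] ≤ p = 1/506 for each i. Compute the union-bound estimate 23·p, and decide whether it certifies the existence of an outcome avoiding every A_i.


Union bound: P[∪_{i=1}^{23} A_i] ≤ Σ_i P[A_i] ≤ 23·p = 23·(1/506) = 1/22.
Numerically: 1/22 ≈ 0.0455.
Is 1/22 < 1? YES.
Since P[∪ A_i] ≤ 1/22 < 1, the complement has P[∩ A_i^c] ≥ 1 − 1/22 = 21/22 > 0, so some outcome avoids every A_i.

23·p = 1/22 ≈ 0.0455; existence CERTIFIED by the union bound.


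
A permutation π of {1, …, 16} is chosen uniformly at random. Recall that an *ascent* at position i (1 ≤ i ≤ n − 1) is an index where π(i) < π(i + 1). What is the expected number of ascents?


Write X = Σ X_I over i = 1, …, 15, with X_I the indicator of one ascent.
There are 15 indicators.
For each fixed i, the pair (π(i), π(i+1)) is a uniformly random ordered pair of distinct values from {1, …, 16}; by symmetry P[π(i) < π(i+1)] = 1/2.
By linearity: E[X] = 15 · (1/2) = (16 − 1) · (1/2) = 15/2 ≈ 7.5000.

E[X] = 15/2 = 7.5000.


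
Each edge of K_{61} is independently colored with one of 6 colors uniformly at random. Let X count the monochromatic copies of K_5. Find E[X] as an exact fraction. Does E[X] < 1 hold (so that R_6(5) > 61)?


E[X] = C(61, 5) · 6^{1 − 10} = 5949147 · 6^{−9} = 5949147/10077696.
As a reduced fraction: E[X] = 1983049/3359232 ≈ 0.5903281.
Is E[X] < 1? YES.
Since E[X] < 1, there exists a 6-coloring of K_{61} with no monochromatic K_5; hence R_6(5) > 61.

E[X] = 1983049/3359232 ≈ 0.5903281; E[X] < 1, so R_6(5) > 61.


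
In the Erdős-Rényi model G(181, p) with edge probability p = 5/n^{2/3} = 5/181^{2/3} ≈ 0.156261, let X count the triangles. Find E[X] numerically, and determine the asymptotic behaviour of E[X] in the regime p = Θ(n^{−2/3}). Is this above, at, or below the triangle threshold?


Number of potential triangles: C(181, 3) = 971970.
Each occurs with probability p³ ≈ (0.156261)³ ≈ 3.81551235e-03.
By linearity: E[X] = C(181, 3)·p³ ≈ 971970 · 3.81551235e-03 ≈ 3708.563536.
Since α = 2/3 < 1, p = c/n^{2/3} ≫ 1/n is above the triangle threshold p ~ 1/n. Asymptotically E[X] ~ (c³/6)·n^{3(1−α)} = (5³/6)·n^{1} → ∞; triangles are abundant w.h.p.

E[X] ≈ 3708.563536; in regime p = Θ(1/n^{2/3}) E[X] diverges (above the triangle threshold p ~ 1/n).


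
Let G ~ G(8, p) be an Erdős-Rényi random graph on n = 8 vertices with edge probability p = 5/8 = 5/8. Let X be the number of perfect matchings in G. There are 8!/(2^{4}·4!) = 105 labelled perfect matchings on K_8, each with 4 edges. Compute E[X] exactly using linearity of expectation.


K_8 has 8!/(2^{4}·4!) = 105 labelled perfect matchings.
For each such perfect matching H, let X_H = 1 if all 4 edges of H are present in G. Then P[X_H = 1] = p^{4} = (5/8)^{4} = 625/4096.
By linearity of expectation: E[X] = Σ_H E[X_H] = 105 · p^{4} = 105 · 625/4096 = 65625/4096.
Numerically: E[X] ≈ 16.0217.

E[X] = 105 · (5/8)^{4} = 65625/4096 ≈ 16.0217.


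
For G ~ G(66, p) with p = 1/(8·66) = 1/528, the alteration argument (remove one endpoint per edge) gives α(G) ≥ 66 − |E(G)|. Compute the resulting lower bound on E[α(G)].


E[|E(G)|] = C(66, 2)·p = 2145 · (1/528) = 65/16.
E[α(G)] ≥ n − E[|E(G)|] = 66 − 65/16 = 991/16.
Numerically: ≈ 61.9375.
(This is only a lower bound; the true E[α(G)] may be larger.)

E[α(G)] ≥ 991/16 ≈ 61.9375.


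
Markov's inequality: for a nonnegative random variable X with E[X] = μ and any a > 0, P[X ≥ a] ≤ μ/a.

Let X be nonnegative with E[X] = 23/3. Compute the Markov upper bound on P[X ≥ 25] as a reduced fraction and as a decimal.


μ = E[X] = 23/3, a = 25.
Markov: P[X ≥ 25] ≤ μ/a = (23/3)/25 = 23/75.
Numerically: ≈ 0.3067.
(Since a = 25 > μ = 7.6667, the bound 23/75 is < 1 and informative.)

P[X ≥ 25] ≤ 23/75 ≈ 0.3067.


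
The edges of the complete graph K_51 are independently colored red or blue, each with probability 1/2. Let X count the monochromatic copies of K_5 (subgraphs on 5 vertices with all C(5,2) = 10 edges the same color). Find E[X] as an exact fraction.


Let X = Σ_S X_S over the C(51, 5) = 2349060 subsets S of size 5, where X_S = 1 if the K_5 on S is monochromatic.
For a fixed S, the K_5 on S has C(5, 2) = 10 edges. P[all 10 edges red] = (1/2)^10, and likewise for blue, so P[monochromatic] = 2·(1/2)^10 = 2^{1 − 10} = 1/512.
By linearity: E[X] = C(51, 5) · 2^{1 − 10} = 2349060 · 1/512 = 587265/128.
Numerically: E[X] ≈ 4588.0078.

E[X] = C(51,5)·2^(1−C(5,2)) = 587265/128 ≈ 4588.0078.


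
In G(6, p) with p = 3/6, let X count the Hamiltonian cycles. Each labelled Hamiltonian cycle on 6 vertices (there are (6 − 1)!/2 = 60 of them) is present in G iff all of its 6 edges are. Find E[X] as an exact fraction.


K_6 has (6 − 1)!/2 = 60 labelled Hamiltonian cycles.
For each such Hamiltonian cycle H, let X_H = 1 if all 6 edges of H are present in G. Then P[X_H = 1] = p^{6} = (1/2)^{6} = 1/64.
By linearity of expectation: E[X] = Σ_H E[X_H] = 60 · p^{6} = 60 · 1/64 = 15/16.
Numerically: E[X] ≈ 0.938.

E[X] = 60 · (1/2)^{6} = 15/16 ≈ 0.938.


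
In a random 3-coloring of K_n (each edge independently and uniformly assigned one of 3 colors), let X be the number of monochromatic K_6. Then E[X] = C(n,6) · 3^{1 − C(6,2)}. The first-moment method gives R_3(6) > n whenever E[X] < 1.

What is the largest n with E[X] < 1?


We need C(n, 6) · 3^{1 − 15} < 1, i.e. C(n, 6) < 3^{15 − 1} = 4782969.
Check values of n near the boundary:
  n = 35: C(35, 6) = 1623160; 1623160 < 4782969? YES
  n = 36: C(36, 6) = 1947792; 1947792 < 4782969? YES
  n = 37: C(37, 6) = 2324784; 2324784 < 4782969? YES
  n = 38: C(38, 6) = 2760681; 2760681 < 4782969? YES
  n = 39: C(39, 6) = 3262623; 3262623 < 4782969? YES
  n = 40: C(40, 6) = 3838380; 3838380 < 4782969? YES
  n = 41: C(41, 6) = 4496388; 4496388 < 4782969? YES
  n = 42: C(42, 6) = 5245786; 5245786 < 4782969? NO
  n = 43: C(43, 6) = 6096454; 6096454 < 4782969? NO
The largest n with C(n, 6) < 4782969 is n = 41 (where E[X] = 1498796/1594323 ≈ 0.9401). Hence R_3(6) > 41, i.e. R_3(6) ≥ 42.

Largest n = 41; hence R_3(6) > 41.


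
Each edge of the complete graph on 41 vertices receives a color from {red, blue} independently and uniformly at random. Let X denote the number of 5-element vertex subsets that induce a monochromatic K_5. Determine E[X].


Let X = Σ_S X_S over the C(41, 5) = 749398 subsets S of size 5, where X_S = 1 if the K_5 on S is monochromatic.
For a fixed S, the K_5 on S has C(5, 2) = 10 edges. P[all 10 edges red] = (1/2)^10, and likewise for blue, so P[monochromatic] = 2·(1/2)^10 = 2^{1 − 10} = 1/512.
Summing: E[X] = C(41, 5) · 2^{1 − 10} = 749398 · 1/512 = 374699/256.
Numerically: E[X] ≈ 1463.668.

E[X] = C(41,5)·2^(1−C(5,2)) = 374699/256 ≈ 1463.668.


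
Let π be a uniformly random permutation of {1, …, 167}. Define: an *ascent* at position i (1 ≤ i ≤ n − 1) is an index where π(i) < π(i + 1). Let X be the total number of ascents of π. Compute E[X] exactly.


Write X = Σ X_I over i = 1, …, 166, with X_I the indicator of one ascent.
There are 166 indicators.
For each fixed i, the pair (π(i), π(i+1)) is a uniformly random ordered pair of distinct values from {1, …, 167}; by symmetry P[π(i) < π(i+1)] = 1/2.
By linearity: E[X] = 166 · (1/2) = (167 − 1) · (1/2) = 83 ≈ 83.000000.

E[X] = 83 = 83.000000.


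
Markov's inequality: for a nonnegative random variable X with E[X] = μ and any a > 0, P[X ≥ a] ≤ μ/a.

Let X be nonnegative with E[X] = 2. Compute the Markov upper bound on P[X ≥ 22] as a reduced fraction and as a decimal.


μ = E[X] = 2, a = 22.
Markov: P[X ≥ 22] ≤ μ/a = (2)/22 = 1/11.
Numerically: ≈ 0.090909.
(Since a = 22 > μ = 2.000000, the bound 1/11 is < 1 and informative.)

P[X ≥ 22] ≤ 1/11 ≈ 0.090909.


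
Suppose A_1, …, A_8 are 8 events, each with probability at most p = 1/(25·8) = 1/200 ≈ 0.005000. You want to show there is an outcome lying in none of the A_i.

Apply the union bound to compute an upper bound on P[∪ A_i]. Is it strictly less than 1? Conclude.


Union bound: P[∪_{i=1}^{8} A_i] ≤ Σ_i P[A_i] ≤ 8·p = 8·(1/200) = 1/25.
Numerically: 1/25 ≈ 0.040000.
Is 1/25 < 1? YES.
Since P[∪ A_i] ≤ 1/25 < 1, the complement has P[∩ A_i^c] ≥ 1 − 1/25 = 24/25 > 0, so some outcome avoids every A_i.

8·p = 1/25 ≈ 0.040000; existence CERTIFIED by the union bound.


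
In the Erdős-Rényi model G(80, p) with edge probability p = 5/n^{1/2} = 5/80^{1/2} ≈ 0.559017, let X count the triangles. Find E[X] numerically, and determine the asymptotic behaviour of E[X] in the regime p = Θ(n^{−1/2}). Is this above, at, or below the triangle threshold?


Number of potential triangles: C(80, 3) = 82160.
Each occurs with probability p³ ≈ (0.559017)³ ≈ 1.74692811e-01.
By linearity: E[X] = C(80, 3)·p³ ≈ 82160 · 1.74692811e-01 ≈ 14352.761331.
Since α = 1/2 < 1, p = c/n^{1/2} ≫ 1/n is above the triangle threshold p ~ 1/n. Asymptotically E[X] ~ (c³/6)·n^{3(1−α)} = (5³/6)·n^{1.5} → ∞; triangles are abundant w.h.p.

E[X] ≈ 14352.761331; in regime p = Θ(1/n^{1/2}) E[X] diverges (above the triangle threshold p ~ 1/n).


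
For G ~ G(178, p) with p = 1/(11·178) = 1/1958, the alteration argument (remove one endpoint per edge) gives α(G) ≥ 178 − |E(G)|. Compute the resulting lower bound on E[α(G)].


E[|E(G)|] = C(178, 2)·p = 15753 · (1/1958) = 177/22.
E[α(G)] ≥ n − E[|E(G)|] = 178 − 177/22 = 3739/22.
Numerically: ≈ 169.955.
(This is only a lower bound; the true E[α(G)] may be larger.)

E[α(G)] ≥ 3739/22 ≈ 169.955.


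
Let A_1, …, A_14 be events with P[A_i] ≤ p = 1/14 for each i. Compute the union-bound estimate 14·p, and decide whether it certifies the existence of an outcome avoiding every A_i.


Union bound: P[∪_{i=1}^{14} A_i] ≤ Σ_i P[A_i] ≤ 14·p = 14·(1/14) = 1.
Numerically: 1 ≈ 1.0000.
Is 1 < 1? NO.
Since the bound 1 is ≥ 1, the union bound is uninformative here; it does NOT by itself certify existence.

14·p = 1 ≈ 1.0000; existence NOT certified by the union bound.


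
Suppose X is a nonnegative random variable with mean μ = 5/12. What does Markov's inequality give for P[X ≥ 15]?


μ = E[X] = 5/12, a = 15.
Markov: P[X ≥ 15] ≤ μ/a = (5/12)/15 = 1/36.
Numerically: ≈ 0.027778.
(Since a = 15 > μ = 0.416667, the bound 1/36 is < 1 and informative.)

P[X ≥ 15] ≤ 1/36 ≈ 0.027778.


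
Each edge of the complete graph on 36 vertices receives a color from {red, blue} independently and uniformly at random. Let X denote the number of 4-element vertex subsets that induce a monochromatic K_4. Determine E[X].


Let X = Σ_S X_S over the C(36, 4) = 58905 subsets S of size 4, where X_S = 1 if the K_4 on S is monochromatic.
For a fixed S, the K_4 on S has C(4, 2) = 6 edges. P[all 6 edges red] = (1/2)^6, and likewise for blue, so P[monochromatic] = 2·(1/2)^6 = 2^{1 − 6} = 1/32.
By linearity: E[X] = C(36, 4) · 2^{1 − 6} = 58905 · 1/32 = 58905/32.
Numerically: E[X] ≈ 1840.78125.

E[X] = C(36,4)·2^(1−C(4,2)) = 58905/32 ≈ 1840.78125.


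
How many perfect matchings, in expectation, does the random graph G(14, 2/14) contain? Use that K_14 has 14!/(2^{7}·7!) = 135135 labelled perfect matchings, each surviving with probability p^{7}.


K_14 has 14!/(2^{7}·7!) = 135135 labelled perfect matchings.
For each such perfect matching H, let X_H = 1 if all 7 edges of H are present in G. Then P[X_H = 1] = p^{7} = (1/7)^{7} = 1/823543.
By linearity: E[X] = Σ_H E[X_H] = 135135 · p^{7} = 135135 · 1/823543 = 19305/117649.
Numerically: E[X] ≈ 0.16409.

E[X] = 135135 · (1/7)^{7} = 19305/117649 ≈ 0.16409.


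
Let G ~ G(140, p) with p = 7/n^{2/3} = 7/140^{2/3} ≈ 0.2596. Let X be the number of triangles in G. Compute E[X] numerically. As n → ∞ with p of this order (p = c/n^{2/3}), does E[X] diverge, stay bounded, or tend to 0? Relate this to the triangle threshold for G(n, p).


Number of potential triangles: C(140, 3) = 447580.
Each occurs with probability p³ ≈ (0.2596)³ ≈ 1.750000e-02.
By linearity: E[X] = C(140, 3)·p³ ≈ 447580 · 1.750000e-02 ≈ 7832.6500.
Since α = 2/3 < 1, p = c/n^{2/3} ≫ 1/n is above the triangle threshold p ~ 1/n. Asymptotically E[X] ~ (c³/6)·n^{3(1−α)} = (7³/6)·n^{1} → ∞; triangles are abundant w.h.p.

E[X] ≈ 7832.6500; in regime p = Θ(1/n^{2/3}) E[X] diverges (above the triangle threshold p ~ 1/n).


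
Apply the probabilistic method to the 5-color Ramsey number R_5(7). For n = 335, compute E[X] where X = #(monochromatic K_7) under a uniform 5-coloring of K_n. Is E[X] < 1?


E[X] = C(335, 7) · 5^{1 − 21} = 88202498238195 · 5^{−20} = 88202498238195/95367431640625.
As a reduced fraction: E[X] = 17640499647639/19073486328125 ≈ 0.9248702.
Is E[X] < 1? YES.
Since E[X] < 1, there exists a 5-coloring of K_{335} with no monochromatic K_7; hence R_5(7) > 335.

E[X] = 17640499647639/19073486328125 ≈ 0.9248702; E[X] < 1, so R_5(7) > 335.


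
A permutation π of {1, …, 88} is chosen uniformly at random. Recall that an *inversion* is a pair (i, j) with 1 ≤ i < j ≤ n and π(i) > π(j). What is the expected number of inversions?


Write X = Σ X_I over the C(88, 2) = 3828 pairs i < j, with X_I the indicator of one inversion.
There are 3828 indicators.
For each fixed pair i < j, the values π(i) and π(j) are two distinct elements of {1, …, 88} in uniformly random order; by symmetry P[π(i) > π(j)] = 1/2.
By linearity: E[X] = 3828 · (1/2) = C(88, 2) · (1/2) = 3828/2 = 1914 ≈ 1914.00000.

E[X] = 1914 = 1914.00000.


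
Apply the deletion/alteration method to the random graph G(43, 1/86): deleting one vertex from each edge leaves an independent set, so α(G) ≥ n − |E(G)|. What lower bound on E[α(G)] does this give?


E[|E(G)|] = C(43, 2)·p = 903 · (1/86) = 21/2.
E[α(G)] ≥ n − E[|E(G)|] = 43 − 21/2 = 65/2.
Numerically: ≈ 32.500000.
(This is only a lower bound; the true E[α(G)] may be larger.)

E[α(G)] ≥ 65/2 ≈ 32.500000.


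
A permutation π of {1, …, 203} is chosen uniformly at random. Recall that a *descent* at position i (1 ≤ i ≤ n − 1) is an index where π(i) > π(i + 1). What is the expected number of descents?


Write X = Σ X_I over i = 1, …, 202, with X_I the indicator of one descent.
There are 202 indicators.
For each fixed i, the pair (π(i), π(i+1)) is a uniformly random ordered pair of distinct values from {1, …, 203}; by symmetry P[π(i) > π(i+1)] = 1/2.
By linearity: E[X] = 202 · (1/2) = (203 − 1) · (1/2) = 101 ≈ 101.00000.

E[X] = 101 = 101.00000.


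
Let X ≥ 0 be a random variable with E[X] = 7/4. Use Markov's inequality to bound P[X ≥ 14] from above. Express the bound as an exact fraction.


μ = E[X] = 7/4, a = 14.
Markov: P[X ≥ 14] ≤ μ/a = (7/4)/14 = 1/8.
Numerically: ≈ 0.1250.
(Since a = 14 > μ = 1.7500, the bound 1/8 is < 1 and informative.)

P[X ≥ 14] ≤ 1/8 ≈ 0.1250.


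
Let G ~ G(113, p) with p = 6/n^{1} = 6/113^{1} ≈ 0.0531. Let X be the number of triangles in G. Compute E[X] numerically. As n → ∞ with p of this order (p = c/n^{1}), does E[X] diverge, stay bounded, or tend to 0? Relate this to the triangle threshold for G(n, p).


Number of potential triangles: C(113, 3) = 234136.
Each occurs with probability p³ ≈ (0.0531)³ ≈ 1.49699e-04.
By linearity: E[X] = C(113, 3)·p³ ≈ 234136 · 1.49699e-04 ≈ 35.050.
Here α = 1, so p = 6/n is exactly at the triangle threshold p ~ 1/n. Asymptotically E[X] → c³/6 = 6³/6 = 36 ≈ 36.000, a bounded constant. In this regime the triangle count is asymptotically Poisson(c³/6).

E[X] ≈ 35.050; in regime p = Θ(1/n^{1}) E[X] stays bounded (at the triangle threshold p ~ 1/n).


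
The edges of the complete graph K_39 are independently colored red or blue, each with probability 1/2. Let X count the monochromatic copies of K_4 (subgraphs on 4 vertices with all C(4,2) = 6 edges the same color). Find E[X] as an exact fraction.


Let X = Σ_S X_S over the C(39, 4) = 82251 subsets S of size 4, where X_S = 1 if the K_4 on S is monochromatic.
For a fixed S, the K_4 on S has C(4, 2) = 6 edges. P[all 6 edges red] = (1/2)^6, and likewise for blue, so P[monochromatic] = 2·(1/2)^6 = 2^{1 − 6} = 1/32.
By linearity of expectation: E[X] = C(39, 4) · 2^{1 − 6} = 82251 · 1/32 = 82251/32.
Numerically: E[X] ≈ 2570.3438.

E[X] = C(39,4)·2^(1−C(4,2)) = 82251/32 ≈ 2570.3438.


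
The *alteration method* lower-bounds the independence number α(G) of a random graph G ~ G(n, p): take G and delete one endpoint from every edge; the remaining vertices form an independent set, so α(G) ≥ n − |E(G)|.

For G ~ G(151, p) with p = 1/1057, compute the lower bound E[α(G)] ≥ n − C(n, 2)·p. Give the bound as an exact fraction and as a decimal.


E[|E(G)|] = C(151, 2)·p = 11325 · (1/1057) = 75/7.
E[α(G)] ≥ n − E[|E(G)|] = 151 − 75/7 = 982/7.
Numerically: ≈ 140.2857.
(This is only a lower bound; the true E[α(G)] may be larger.)

E[α(G)] ≥ 982/7 ≈ 140.2857.


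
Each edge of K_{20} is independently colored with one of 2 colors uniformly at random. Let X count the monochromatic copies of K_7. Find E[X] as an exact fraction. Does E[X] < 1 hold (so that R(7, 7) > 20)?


E[X] = C(20, 7) · 2^{1 − 21} = 77520 · 2^{−20} = 77520/1048576.
As a reduced fraction: E[X] = 4845/65536 ≈ 0.0739.
Is E[X] < 1? YES.
Since E[X] < 1, there exists a 2-coloring of K_{20} with no monochromatic K_7; hence R(7, 7) > 20.

E[X] = 4845/65536 ≈ 0.0739; E[X] < 1, so R(7, 7) > 20.


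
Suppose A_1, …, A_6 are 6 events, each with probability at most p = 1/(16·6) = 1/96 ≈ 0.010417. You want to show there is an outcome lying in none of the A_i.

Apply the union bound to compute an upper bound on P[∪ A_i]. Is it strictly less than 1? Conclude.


Union bound: P[∪_{i=1}^{6} A_i] ≤ Σ_i P[A_i] ≤ 6·p = 6·(1/96) = 1/16.
Numerically: 1/16 ≈ 0.062500.
Is 1/16 < 1? YES.
Since P[∪ A_i] ≤ 1/16 < 1, the complement has P[∩ A_i^c] ≥ 1 − 1/16 = 15/16 > 0, so some outcome avoids every A_i.

6·p = 1/16 ≈ 0.062500; existence CERTIFIED by the union bound.


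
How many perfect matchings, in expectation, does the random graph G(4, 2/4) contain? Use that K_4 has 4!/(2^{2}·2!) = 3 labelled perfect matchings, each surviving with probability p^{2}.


K_4 has 4!/(2^{2}·2!) = 3 labelled perfect matchings.
For each such perfect matching H, let X_H = 1 if all 2 edges of H are present in G. Then P[X_H = 1] = p^{2} = (1/2)^{2} = 1/4.
By linearity of expectation: E[X] = Σ_H E[X_H] = 3 · p^{2} = 3 · 1/4 = 3/4.
Numerically: E[X] ≈ 0.75.

E[X] = 3 · (1/2)^{2} = 3/4 ≈ 0.75.


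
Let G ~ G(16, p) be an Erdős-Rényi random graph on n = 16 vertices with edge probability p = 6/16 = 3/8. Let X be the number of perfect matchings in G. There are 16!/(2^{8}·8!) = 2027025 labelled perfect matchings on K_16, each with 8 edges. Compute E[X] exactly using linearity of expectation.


K_16 has 16!/(2^{8}·8!) = 2027025 labelled perfect matchings.
For each such perfect matching H, let X_H = 1 if all 8 edges of H are present in G. Then P[X_H = 1] = p^{8} = (3/8)^{8} = 6561/16777216.
Summing the indicators: E[X] = Σ_H E[X_H] = 2027025 · p^{8} = 2027025 · 6561/16777216 = 13299311025/16777216.
Numerically: E[X] ≈ 793.

E[X] = 2027025 · (3/8)^{8} = 13299311025/16777216 ≈ 793.


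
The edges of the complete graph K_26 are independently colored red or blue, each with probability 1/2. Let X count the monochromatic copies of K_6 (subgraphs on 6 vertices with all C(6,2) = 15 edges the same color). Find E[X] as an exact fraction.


Let X = Σ_S X_S over the C(26, 6) = 230230 subsets S of size 6, where X_S = 1 if the K_6 on S is monochromatic.
For a fixed S, the K_6 on S has C(6, 2) = 15 edges. P[all 15 edges red] = (1/2)^15, and likewise for blue, so P[monochromatic] = 2·(1/2)^15 = 2^{1 − 15} = 1/16384.
By linearity: E[X] = C(26, 6) · 2^{1 − 15} = 230230 · 1/16384 = 115115/8192.
Numerically: E[X] ≈ 14.05212.

E[X] = C(26,6)·2^(1−C(6,2)) = 115115/8192 ≈ 14.05212.
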